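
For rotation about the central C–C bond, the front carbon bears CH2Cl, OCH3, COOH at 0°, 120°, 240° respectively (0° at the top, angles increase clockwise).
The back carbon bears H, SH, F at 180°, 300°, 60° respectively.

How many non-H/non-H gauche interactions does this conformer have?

4

Non-H gauche pairs: CH2Cl(0°)/SH(300°); CH2Cl(0°)/F(60°); OCH3(120°)/F(60°); COOH(240°)/SH(300°) — 4 interactions.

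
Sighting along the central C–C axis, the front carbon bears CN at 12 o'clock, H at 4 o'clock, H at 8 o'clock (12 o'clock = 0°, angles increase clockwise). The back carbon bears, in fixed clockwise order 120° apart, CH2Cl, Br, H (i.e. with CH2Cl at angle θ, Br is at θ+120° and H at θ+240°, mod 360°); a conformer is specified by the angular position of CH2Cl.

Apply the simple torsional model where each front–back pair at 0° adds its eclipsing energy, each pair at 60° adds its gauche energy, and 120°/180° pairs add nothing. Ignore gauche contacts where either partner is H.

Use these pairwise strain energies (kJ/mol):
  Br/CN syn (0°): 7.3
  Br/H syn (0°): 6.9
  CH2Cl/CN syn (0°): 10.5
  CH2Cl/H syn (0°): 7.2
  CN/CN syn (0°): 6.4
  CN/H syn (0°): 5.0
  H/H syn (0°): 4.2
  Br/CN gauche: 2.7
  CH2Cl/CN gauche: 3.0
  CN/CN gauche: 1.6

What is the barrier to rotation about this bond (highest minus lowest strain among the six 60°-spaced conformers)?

18.9 kJ/mol

CH2Cl at 0° (eclipsed): CN(0°)/CH2Cl(0°) eclipsed 10.5; H(120°)/Br(120°) eclipsed 6.9; H(240°)/H(240°) eclipsed 4.2 → 21.6 kJ/mol.
CH2Cl at 60° (staggered): CN(0°)/CH2Cl(60°) gauche 3.0 → 3.0 kJ/mol.
CH2Cl at 120° (eclipsed): CN(0°)/H(0°) eclipsed 5.0; H(120°)/CH2Cl(120°) eclipsed 7.2; H(240°)/Br(240°) eclipsed 6.9 → 19.1 kJ/mol.
CH2Cl at 180° (staggered): CN(0°)/Br(300°) gauche 2.7 → 2.7 kJ/mol.
CH2Cl at 240° (eclipsed): CN(0°)/Br(0°) eclipsed 7.3; H(120°)/H(120°) eclipsed 4.2; H(240°)/CH2Cl(240°) eclipsed 7.2 → 18.7 kJ/mol.
CH2Cl at 300° (staggered): CN(0°)/CH2Cl(300°) gauche 3.0; CN(0°)/Br(60°) gauche 2.7 → 5.7 kJ/mol.
Max at 0° (21.6 kJ/mol), min at 180° (2.7 kJ/mol); barrier = 18.9 kJ/mol.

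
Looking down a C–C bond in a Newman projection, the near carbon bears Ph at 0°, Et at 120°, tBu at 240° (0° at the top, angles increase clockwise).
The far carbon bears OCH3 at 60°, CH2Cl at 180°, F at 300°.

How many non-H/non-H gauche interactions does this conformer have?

6

Non-H gauche pairs: Ph(0°)/OCH3(60°); Ph(0°)/F(300°); Et(120°)/OCH3(60°); Et(120°)/CH2Cl(180°); tBu(240°)/CH2Cl(180°); tBu(240°)/F(300°) — 6 interactions.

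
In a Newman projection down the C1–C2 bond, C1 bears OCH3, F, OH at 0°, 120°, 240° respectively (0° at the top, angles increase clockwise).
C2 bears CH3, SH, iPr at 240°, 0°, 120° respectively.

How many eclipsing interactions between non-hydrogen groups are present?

3

Non-H eclipsing pairs: OCH3(0°)/SH(0°); F(120°)/iPr(120°); OH(240°)/CH3(240°) — 3 interactions.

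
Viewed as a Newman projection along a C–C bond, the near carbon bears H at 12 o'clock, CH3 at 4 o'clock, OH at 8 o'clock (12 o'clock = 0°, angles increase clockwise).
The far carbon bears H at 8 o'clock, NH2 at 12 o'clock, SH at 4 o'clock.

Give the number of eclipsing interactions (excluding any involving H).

Non-H eclipsing pairs: CH3(120°)/SH(120°) — 1 interaction.

1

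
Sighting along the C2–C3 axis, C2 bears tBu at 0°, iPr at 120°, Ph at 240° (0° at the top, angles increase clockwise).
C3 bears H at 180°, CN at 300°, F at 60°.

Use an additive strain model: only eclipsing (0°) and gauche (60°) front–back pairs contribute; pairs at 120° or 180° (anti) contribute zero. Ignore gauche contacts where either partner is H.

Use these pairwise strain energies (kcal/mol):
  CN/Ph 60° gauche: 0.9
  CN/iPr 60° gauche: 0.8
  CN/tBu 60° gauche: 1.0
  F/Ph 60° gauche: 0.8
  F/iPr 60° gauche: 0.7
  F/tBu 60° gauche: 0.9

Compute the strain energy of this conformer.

This conformer (staggered): tBu–CN gauche, tBu–F gauche, iPr–F gauche, Ph–CN gauche; 1.0 + 0.9 + 0.7 + 0.9 = 3.5 kcal/mol.

3.5 kcal/mol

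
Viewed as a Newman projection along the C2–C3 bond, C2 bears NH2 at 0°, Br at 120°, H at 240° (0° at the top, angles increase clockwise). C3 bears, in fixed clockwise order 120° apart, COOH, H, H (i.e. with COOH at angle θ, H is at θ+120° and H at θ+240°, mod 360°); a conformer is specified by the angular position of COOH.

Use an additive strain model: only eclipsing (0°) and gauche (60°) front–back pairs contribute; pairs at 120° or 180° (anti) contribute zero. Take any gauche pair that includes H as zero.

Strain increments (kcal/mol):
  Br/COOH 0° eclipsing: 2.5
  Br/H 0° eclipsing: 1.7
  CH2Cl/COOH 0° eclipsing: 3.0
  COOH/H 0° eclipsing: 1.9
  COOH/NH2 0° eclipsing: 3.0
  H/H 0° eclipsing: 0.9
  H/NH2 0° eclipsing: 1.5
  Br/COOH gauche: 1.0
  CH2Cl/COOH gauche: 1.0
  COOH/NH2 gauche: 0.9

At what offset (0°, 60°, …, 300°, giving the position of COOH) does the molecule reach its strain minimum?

COOH at 0° (eclipsed): NH2–COOH eclipsed, Br–H eclipsed, H–H eclipsed; 3.0 + 1.7 + 0.9 = 5.6 kcal/mol.
COOH at 60° (staggered): NH2–COOH gauche, Br–COOH gauche; 0.9 + 1.0 = 1.9 kcal/mol.
COOH at 120° (eclipsed): NH2–H eclipsed, Br–COOH eclipsed, H–H eclipsed; 1.5 + 2.5 + 0.9 = 4.9 kcal/mol.
COOH at 180° (staggered): Br–COOH gauche; 1.0 = 1.0 kcal/mol.
COOH at 240° (eclipsed): NH2–H eclipsed, Br–H eclipsed, H–COOH eclipsed; 1.5 + 1.7 + 1.9 = 5.1 kcal/mol.
COOH at 300° (staggered): NH2–COOH gauche; 0.9 = 0.9 kcal/mol.
The minimum (0.9 kcal/mol) occurs with COOH at 300°.

300°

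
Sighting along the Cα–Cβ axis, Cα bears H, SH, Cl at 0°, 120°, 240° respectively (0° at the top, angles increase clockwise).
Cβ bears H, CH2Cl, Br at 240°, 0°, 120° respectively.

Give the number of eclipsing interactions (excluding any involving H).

1

Non-H eclipsing pairs: SH(120°)/Br(120°) — 1 interaction.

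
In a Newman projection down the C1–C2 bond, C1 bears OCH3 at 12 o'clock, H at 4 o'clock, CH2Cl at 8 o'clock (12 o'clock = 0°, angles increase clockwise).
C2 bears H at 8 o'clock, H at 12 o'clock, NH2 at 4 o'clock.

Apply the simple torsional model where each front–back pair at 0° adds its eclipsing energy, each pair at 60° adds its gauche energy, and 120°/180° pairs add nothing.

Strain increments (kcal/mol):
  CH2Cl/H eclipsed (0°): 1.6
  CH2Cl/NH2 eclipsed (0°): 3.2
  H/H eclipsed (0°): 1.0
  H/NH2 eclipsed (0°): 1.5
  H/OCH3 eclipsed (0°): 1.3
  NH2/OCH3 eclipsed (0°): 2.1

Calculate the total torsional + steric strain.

4.4 kcal/mol

This conformer (eclipsed): OCH3(0°)/H(0°) eclipsed 1.3; H(120°)/NH2(120°) eclipsed 1.5; CH2Cl(240°)/H(240°) eclipsed 1.6 → 4.4 kcal/mol.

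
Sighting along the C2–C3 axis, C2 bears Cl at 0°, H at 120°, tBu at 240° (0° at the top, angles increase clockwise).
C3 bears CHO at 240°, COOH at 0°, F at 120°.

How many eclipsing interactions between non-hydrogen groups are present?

Non-H eclipsing pairs: Cl(0°)/COOH(0°); tBu(240°)/CHO(240°) — 2 interactions.

2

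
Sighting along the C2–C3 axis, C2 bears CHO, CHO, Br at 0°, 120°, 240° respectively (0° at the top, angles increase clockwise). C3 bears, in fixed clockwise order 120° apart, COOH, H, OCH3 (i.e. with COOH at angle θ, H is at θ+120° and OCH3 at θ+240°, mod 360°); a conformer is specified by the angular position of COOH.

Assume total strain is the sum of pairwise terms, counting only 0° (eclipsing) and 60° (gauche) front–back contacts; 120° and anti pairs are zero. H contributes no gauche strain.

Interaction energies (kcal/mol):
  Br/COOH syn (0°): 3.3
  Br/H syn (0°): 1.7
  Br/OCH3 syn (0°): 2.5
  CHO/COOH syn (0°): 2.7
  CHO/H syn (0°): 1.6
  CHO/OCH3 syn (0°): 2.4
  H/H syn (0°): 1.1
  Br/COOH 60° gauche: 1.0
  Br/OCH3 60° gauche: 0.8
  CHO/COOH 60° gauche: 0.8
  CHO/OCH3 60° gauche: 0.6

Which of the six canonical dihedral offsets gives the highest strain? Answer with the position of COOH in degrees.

240°

COOH at 0° is eclipsed. CHO at 0° is eclipsed with COOH at 0° (2.7); CHO at 120° is eclipsed with H at 120° (1.6); Br at 240° is eclipsed with OCH3 at 240° (2.5). Total 6.8 kcal/mol.
COOH at 60° is staggered. CHO at 0° is gauche with COOH at 60° (0.8); CHO at 0° is gauche with OCH3 at 300° (0.6); CHO at 120° is gauche with COOH at 60° (0.8); Br at 240° is gauche with OCH3 at 300° (0.8). Total 3.0 kcal/mol.
COOH at 120° is eclipsed. CHO at 0° is eclipsed with OCH3 at 0° (2.4); CHO at 120° is eclipsed with COOH at 120° (2.7); Br at 240° is eclipsed with H at 240° (1.7). Total 6.8 kcal/mol.
COOH at 180° is staggered. CHO at 0° is gauche with OCH3 at 60° (0.6); CHO at 120° is gauche with COOH at 180° (0.8); CHO at 120° is gauche with OCH3 at 60° (0.6); Br at 240° is gauche with COOH at 180° (1.0). Total 3.0 kcal/mol.
COOH at 240° is eclipsed. CHO at 0° is eclipsed with H at 0° (1.6); CHO at 120° is eclipsed with OCH3 at 120° (2.4); Br at 240° is eclipsed with COOH at 240° (3.3). Total 7.3 kcal/mol.
COOH at 300° is staggered. CHO at 0° is gauche with COOH at 300° (0.8); CHO at 120° is gauche with OCH3 at 180° (0.6); Br at 240° is gauche with COOH at 300° (1.0); Br at 240° is gauche with OCH3 at 180° (0.8). Total 3.2 kcal/mol.
The maximum (7.3 kcal/mol) occurs with COOH at 240°.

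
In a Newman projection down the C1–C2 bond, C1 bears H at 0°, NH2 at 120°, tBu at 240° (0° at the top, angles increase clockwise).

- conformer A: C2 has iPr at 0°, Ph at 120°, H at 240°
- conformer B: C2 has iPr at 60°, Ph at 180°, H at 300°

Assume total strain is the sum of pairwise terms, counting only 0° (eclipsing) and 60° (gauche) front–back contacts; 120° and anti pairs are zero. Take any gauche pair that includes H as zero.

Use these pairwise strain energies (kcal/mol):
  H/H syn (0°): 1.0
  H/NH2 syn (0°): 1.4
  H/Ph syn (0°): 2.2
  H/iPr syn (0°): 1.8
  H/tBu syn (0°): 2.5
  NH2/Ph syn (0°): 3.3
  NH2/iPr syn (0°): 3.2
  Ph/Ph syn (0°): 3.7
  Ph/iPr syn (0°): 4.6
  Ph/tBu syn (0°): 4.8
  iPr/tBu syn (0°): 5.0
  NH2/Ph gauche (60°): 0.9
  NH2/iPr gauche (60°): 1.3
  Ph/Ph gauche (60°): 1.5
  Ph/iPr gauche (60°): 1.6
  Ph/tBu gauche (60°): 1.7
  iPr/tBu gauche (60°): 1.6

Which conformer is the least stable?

A (eclipsed): H–iPr eclipsed, NH2–Ph eclipsed, tBu–H eclipsed; 1.8 + 3.3 + 2.5 = 7.6 kcal/mol.
B (staggered): NH2–iPr gauche, NH2–Ph gauche, tBu–Ph gauche; 1.3 + 0.9 + 1.7 = 3.9 kcal/mol.
A has the highest total (7.6 kcal/mol).

A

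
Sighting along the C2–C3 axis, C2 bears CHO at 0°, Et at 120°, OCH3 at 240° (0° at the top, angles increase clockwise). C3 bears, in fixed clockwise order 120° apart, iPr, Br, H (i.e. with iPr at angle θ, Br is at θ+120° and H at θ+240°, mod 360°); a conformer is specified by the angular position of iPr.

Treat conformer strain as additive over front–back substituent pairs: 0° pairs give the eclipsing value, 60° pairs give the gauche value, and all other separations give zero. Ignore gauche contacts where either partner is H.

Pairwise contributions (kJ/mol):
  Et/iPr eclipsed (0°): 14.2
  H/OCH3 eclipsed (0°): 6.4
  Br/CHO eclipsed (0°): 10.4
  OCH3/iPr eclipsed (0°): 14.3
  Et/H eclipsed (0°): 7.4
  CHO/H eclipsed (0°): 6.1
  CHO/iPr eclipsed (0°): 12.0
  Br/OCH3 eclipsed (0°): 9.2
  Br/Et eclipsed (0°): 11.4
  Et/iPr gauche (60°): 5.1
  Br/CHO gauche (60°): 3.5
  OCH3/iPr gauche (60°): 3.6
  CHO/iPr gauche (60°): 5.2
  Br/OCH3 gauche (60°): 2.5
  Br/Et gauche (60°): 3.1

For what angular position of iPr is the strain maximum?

iPr at 0° (eclipsed): CHO–iPr eclipsed, Et–Br eclipsed, OCH3–H eclipsed; 12.0 + 11.4 + 6.4 = 29.8 kJ/mol.
iPr at 60° (staggered): CHO–iPr gauche, Et–iPr gauche, Et–Br gauche, OCH3–Br gauche; 5.2 + 5.1 + 3.1 + 2.5 = 15.9 kJ/mol.
iPr at 120° (eclipsed): CHO–H eclipsed, Et–iPr eclipsed, OCH3–Br eclipsed; 6.1 + 14.2 + 9.2 = 29.5 kJ/mol.
iPr at 180° (staggered): CHO–Br gauche, Et–iPr gauche, OCH3–iPr gauche, OCH3–Br gauche; 3.5 + 5.1 + 3.6 + 2.5 = 14.7 kJ/mol.
iPr at 240° (eclipsed): CHO–Br eclipsed, Et–H eclipsed, OCH3–iPr eclipsed; 10.4 + 7.4 + 14.3 = 32.1 kJ/mol.
iPr at 300° (staggered): CHO–iPr gauche, CHO–Br gauche, Et–Br gauche, OCH3–iPr gauche; 5.2 + 3.5 + 3.1 + 3.6 = 15.4 kJ/mol.
The maximum (32.1 kJ/mol) occurs with iPr at 240°.

240°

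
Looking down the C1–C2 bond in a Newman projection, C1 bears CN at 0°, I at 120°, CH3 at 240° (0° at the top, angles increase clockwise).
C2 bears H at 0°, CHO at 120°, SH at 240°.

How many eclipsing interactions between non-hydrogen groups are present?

Non-H eclipsing pairs: I(120°)/CHO(120°); CH3(240°)/SH(240°) — 2 interactions.

2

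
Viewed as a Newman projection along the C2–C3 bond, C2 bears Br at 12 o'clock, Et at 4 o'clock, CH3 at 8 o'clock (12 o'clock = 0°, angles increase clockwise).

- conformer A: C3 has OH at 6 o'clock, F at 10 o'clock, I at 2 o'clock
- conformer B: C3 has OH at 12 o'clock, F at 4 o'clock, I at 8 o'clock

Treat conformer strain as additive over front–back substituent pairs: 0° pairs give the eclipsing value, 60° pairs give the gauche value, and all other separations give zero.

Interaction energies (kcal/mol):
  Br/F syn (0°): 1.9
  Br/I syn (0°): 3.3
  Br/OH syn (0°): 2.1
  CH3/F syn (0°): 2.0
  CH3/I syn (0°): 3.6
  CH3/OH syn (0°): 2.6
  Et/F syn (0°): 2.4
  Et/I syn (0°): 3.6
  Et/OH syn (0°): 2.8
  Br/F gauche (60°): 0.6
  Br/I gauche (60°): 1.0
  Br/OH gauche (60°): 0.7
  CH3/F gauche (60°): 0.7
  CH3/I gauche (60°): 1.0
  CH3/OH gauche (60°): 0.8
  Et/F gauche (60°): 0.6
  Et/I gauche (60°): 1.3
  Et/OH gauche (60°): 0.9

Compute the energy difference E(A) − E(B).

-2.8 kcal/mol

A (staggered): Br(0°)/F(300°) gauche 0.6; Br(0°)/I(60°) gauche 1.0; Et(120°)/OH(180°) gauche 0.9; Et(120°)/I(60°) gauche 1.3; CH3(240°)/OH(180°) gauche 0.8; CH3(240°)/F(300°) gauche 0.7 → 5.3 kcal/mol.
B (eclipsed): Br(0°)/OH(0°) eclipsed 2.1; Et(120°)/F(120°) eclipsed 2.4; CH3(240°)/I(240°) eclipsed 3.6 → 8.1 kcal/mol.
E(A) − E(B) = 5.3 − 8.1 = -2.8 kcal/mol.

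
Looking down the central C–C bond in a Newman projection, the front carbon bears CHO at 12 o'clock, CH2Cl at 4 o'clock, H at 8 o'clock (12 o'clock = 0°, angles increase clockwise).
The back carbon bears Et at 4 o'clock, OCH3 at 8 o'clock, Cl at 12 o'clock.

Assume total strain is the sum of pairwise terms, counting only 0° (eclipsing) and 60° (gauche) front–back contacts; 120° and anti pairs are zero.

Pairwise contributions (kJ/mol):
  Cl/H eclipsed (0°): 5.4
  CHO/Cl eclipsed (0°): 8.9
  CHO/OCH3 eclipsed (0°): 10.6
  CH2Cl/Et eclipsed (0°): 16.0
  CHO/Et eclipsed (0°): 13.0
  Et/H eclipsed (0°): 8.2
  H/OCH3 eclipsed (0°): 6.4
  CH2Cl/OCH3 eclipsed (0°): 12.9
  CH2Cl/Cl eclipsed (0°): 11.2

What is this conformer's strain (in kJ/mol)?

31.3 kJ/mol

This conformer (eclipsed): CHO–Cl eclipsed, CH2Cl–Et eclipsed, H–OCH3 eclipsed; 8.9 + 16.0 + 6.4 = 31.3 kJ/mol.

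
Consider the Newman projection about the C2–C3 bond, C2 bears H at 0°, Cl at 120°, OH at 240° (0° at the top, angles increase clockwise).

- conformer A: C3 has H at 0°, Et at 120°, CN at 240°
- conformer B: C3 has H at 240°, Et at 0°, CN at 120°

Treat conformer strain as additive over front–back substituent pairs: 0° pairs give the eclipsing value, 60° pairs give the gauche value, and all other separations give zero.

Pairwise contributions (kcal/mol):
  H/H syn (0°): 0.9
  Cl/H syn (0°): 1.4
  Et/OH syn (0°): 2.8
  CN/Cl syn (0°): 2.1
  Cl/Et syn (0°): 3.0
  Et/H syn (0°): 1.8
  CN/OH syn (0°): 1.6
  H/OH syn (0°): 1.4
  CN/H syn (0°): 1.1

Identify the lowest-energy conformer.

B

A is eclipsed. H at 0° is eclipsed with H at 0° (0.9); Cl at 120° is eclipsed with Et at 120° (3.0); OH at 240° is eclipsed with CN at 240° (1.6). Total 5.5 kcal/mol.
B is eclipsed. H at 0° is eclipsed with Et at 0° (1.8); Cl at 120° is eclipsed with CN at 120° (2.1); OH at 240° is eclipsed with H at 240° (1.4). Total 5.3 kcal/mol.
B has the lowest total (5.3 kcal/mol).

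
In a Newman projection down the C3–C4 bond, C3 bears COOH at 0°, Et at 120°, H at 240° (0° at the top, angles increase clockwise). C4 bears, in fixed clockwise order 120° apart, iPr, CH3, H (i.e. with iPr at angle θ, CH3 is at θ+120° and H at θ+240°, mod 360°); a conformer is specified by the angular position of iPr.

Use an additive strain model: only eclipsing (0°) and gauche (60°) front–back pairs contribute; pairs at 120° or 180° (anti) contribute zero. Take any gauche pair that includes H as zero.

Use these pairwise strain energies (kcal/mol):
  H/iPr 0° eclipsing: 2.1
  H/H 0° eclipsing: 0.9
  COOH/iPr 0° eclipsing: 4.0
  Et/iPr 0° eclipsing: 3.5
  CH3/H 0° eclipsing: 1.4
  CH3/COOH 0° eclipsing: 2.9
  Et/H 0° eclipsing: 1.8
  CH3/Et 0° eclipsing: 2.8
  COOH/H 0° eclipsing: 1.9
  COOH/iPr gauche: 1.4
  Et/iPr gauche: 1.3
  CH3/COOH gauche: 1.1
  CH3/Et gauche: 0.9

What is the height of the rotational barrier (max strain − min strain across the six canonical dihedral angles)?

iPr at 0° (eclipsed): COOH(0°)/iPr(0°) eclipsed 4.0; Et(120°)/CH3(120°) eclipsed 2.8; H(240°)/H(240°) eclipsed 0.9 → 7.7 kcal/mol.
iPr at 60° (staggered): COOH(0°)/iPr(60°) gauche 1.4; Et(120°)/iPr(60°) gauche 1.3; Et(120°)/CH3(180°) gauche 0.9 → 3.6 kcal/mol.
iPr at 120° (eclipsed): COOH(0°)/H(0°) eclipsed 1.9; Et(120°)/iPr(120°) eclipsed 3.5; H(240°)/CH3(240°) eclipsed 1.4 → 6.8 kcal/mol.
iPr at 180° (staggered): COOH(0°)/CH3(300°) gauche 1.1; Et(120°)/iPr(180°) gauche 1.3 → 2.4 kcal/mol.
iPr at 240° (eclipsed): COOH(0°)/CH3(0°) eclipsed 2.9; Et(120°)/H(120°) eclipsed 1.8; H(240°)/iPr(240°) eclipsed 2.1 → 6.8 kcal/mol.
iPr at 300° (staggered): COOH(0°)/iPr(300°) gauche 1.4; COOH(0°)/CH3(60°) gauche 1.1; Et(120°)/CH3(60°) gauche 0.9 → 3.4 kcal/mol.
Max at 0° (7.7 kcal/mol), min at 180° (2.4 kcal/mol); barrier = 5.3 kcal/mol.

5.3 kcal/mol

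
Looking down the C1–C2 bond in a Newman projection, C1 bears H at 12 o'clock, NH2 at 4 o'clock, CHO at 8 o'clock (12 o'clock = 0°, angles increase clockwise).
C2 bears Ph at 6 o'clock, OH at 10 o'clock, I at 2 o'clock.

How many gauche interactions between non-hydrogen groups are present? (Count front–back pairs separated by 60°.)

Non-H gauche pairs: NH2(120°)/Ph(180°); NH2(120°)/I(60°); CHO(240°)/Ph(180°); CHO(240°)/OH(300°) — 4 interactions.

4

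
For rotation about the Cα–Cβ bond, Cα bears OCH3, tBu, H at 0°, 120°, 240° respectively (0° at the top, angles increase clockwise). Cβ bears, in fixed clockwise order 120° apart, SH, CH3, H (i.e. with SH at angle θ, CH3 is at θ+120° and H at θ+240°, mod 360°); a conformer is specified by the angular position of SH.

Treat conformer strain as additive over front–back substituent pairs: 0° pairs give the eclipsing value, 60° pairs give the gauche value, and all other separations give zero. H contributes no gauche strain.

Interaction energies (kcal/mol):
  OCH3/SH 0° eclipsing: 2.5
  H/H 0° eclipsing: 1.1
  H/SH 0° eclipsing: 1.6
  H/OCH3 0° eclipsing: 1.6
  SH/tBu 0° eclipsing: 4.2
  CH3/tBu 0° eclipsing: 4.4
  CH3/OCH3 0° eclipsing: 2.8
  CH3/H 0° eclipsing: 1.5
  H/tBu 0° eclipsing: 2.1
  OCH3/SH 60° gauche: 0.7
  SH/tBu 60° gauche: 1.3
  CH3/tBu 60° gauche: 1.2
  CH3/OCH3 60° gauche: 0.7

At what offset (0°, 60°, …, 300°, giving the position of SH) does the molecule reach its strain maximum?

SH at 0° (eclipsed): OCH3–SH eclipsed, tBu–CH3 eclipsed, H–H eclipsed; 2.5 + 4.4 + 1.1 = 8.0 kcal/mol.
SH at 60° (staggered): OCH3–SH gauche, tBu–SH gauche, tBu–CH3 gauche; 0.7 + 1.3 + 1.2 = 3.2 kcal/mol.
SH at 120° (eclipsed): OCH3–H eclipsed, tBu–SH eclipsed, H–CH3 eclipsed; 1.6 + 4.2 + 1.5 = 7.3 kcal/mol.
SH at 180° (staggered): OCH3–CH3 gauche, tBu–SH gauche; 0.7 + 1.3 = 2.0 kcal/mol.
SH at 240° (eclipsed): OCH3–CH3 eclipsed, tBu–H eclipsed, H–SH eclipsed; 2.8 + 2.1 + 1.6 = 6.5 kcal/mol.
SH at 300° (staggered): OCH3–SH gauche, OCH3–CH3 gauche, tBu–CH3 gauche; 0.7 + 0.7 + 1.2 = 2.6 kcal/mol.
The maximum (8.0 kcal/mol) occurs with SH at 0°.

0°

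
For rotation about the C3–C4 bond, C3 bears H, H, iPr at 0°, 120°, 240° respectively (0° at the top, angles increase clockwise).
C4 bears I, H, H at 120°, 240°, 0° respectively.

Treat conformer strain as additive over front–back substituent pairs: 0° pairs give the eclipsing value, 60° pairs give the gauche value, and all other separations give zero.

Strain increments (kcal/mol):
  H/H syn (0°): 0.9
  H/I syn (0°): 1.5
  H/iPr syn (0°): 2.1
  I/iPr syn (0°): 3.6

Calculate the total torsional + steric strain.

This conformer is eclipsed. H at 0° is eclipsed with H at 0° (0.9); H at 120° is eclipsed with I at 120° (1.5); iPr at 240° is eclipsed with H at 240° (2.1). Total 4.5 kcal/mol.

4.5 kcal/mol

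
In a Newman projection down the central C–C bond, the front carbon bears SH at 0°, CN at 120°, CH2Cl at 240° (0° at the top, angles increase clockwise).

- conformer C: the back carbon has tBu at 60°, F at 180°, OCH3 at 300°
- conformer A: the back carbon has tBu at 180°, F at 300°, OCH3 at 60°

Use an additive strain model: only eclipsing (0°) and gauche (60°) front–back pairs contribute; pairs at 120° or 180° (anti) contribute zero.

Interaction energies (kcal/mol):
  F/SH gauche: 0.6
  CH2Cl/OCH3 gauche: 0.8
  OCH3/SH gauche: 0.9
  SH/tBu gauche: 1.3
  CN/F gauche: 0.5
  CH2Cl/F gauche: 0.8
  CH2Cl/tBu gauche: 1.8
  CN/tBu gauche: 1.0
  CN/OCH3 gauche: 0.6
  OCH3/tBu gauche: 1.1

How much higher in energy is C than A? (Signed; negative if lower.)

C (staggered): SH(0°)/tBu(60°) gauche 1.3; SH(0°)/OCH3(300°) gauche 0.9; CN(120°)/tBu(60°) gauche 1.0; CN(120°)/F(180°) gauche 0.5; CH2Cl(240°)/F(180°) gauche 0.8; CH2Cl(240°)/OCH3(300°) gauche 0.8 → 5.3 kcal/mol.
A (staggered): SH(0°)/F(300°) gauche 0.6; SH(0°)/OCH3(60°) gauche 0.9; CN(120°)/tBu(180°) gauche 1.0; CN(120°)/OCH3(60°) gauche 0.6; CH2Cl(240°)/tBu(180°) gauche 1.8; CH2Cl(240°)/F(300°) gauche 0.8 → 5.7 kcal/mol.
E(C) − E(A) = 5.3 − 5.7 = -0.4 kcal/mol.

-0.4 kcal/mol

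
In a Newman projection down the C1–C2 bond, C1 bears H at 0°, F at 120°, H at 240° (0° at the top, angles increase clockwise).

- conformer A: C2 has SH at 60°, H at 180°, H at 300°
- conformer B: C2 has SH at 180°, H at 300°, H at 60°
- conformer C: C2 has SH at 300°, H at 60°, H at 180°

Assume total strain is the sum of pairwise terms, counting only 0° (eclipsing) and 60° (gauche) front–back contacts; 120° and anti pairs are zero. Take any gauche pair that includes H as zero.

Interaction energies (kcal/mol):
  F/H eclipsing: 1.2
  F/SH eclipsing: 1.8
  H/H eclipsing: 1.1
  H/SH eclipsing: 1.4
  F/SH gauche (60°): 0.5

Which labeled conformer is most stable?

C

A (staggered): F–SH gauche; 0.5 = 0.5 kcal/mol.
B (staggered): F–SH gauche; 0.5 = 0.5 kcal/mol.
C (staggered): no non-H gauche contacts → 0.0 kcal/mol.
C has the lowest total (0.0 kcal/mol).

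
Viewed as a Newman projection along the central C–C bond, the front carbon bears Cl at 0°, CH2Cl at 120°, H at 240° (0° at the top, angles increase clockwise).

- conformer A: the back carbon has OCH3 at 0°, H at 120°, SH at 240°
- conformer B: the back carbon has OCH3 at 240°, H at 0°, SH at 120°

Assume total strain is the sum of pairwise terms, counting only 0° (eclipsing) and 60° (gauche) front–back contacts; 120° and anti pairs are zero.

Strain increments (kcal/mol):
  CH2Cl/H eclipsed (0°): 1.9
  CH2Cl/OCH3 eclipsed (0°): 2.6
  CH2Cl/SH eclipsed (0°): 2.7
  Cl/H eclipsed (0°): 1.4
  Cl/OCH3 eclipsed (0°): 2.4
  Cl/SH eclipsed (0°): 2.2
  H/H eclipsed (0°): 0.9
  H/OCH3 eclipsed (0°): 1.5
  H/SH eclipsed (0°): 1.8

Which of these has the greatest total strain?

A

A (eclipsed): Cl–OCH3 eclipsed, CH2Cl–H eclipsed, H–SH eclipsed; 2.4 + 1.9 + 1.8 = 6.1 kcal/mol.
B (eclipsed): Cl–H eclipsed, CH2Cl–SH eclipsed, H–OCH3 eclipsed; 1.4 + 2.7 + 1.5 = 5.6 kcal/mol.
A has the highest total (6.1 kcal/mol).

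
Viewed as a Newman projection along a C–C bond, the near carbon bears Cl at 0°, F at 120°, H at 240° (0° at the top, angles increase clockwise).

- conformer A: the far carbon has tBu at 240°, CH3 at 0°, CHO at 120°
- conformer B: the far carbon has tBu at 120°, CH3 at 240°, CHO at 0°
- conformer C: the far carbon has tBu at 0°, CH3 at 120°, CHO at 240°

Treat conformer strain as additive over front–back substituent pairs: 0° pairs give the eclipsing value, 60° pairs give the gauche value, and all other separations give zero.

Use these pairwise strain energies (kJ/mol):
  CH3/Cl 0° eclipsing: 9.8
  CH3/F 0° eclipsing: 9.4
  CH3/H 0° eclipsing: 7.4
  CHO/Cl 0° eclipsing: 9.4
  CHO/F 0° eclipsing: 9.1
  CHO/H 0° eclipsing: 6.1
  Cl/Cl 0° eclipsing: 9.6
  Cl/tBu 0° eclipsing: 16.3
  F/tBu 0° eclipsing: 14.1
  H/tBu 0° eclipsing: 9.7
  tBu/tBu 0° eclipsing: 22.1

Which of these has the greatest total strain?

A is eclipsed. Cl at 0° is eclipsed with CH3 at 0° (9.8); F at 120° is eclipsed with CHO at 120° (9.1); H at 240° is eclipsed with tBu at 240° (9.7). Total 28.6 kJ/mol.
B is eclipsed. Cl at 0° is eclipsed with CHO at 0° (9.4); F at 120° is eclipsed with tBu at 120° (14.1); H at 240° is eclipsed with CH3 at 240° (7.4). Total 30.9 kJ/mol.
C is eclipsed. Cl at 0° is eclipsed with tBu at 0° (16.3); F at 120° is eclipsed with CH3 at 120° (9.4); H at 240° is eclipsed with CHO at 240° (6.1). Total 31.8 kJ/mol.
C has the highest total (31.8 kJ/mol).

C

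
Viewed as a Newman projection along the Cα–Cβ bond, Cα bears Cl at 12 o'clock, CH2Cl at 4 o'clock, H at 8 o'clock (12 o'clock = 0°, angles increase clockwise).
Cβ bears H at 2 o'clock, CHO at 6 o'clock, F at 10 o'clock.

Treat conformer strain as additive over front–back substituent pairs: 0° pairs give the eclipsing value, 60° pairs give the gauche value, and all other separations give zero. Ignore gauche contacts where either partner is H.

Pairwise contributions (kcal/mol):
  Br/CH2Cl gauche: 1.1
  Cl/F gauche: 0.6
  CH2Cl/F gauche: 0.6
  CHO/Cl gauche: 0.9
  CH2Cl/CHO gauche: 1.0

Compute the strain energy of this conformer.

1.6 kcal/mol

This conformer (staggered): Cl(0°)/F(300°) gauche 0.6; CH2Cl(120°)/CHO(180°) gauche 1.0 → 1.6 kcal/mol.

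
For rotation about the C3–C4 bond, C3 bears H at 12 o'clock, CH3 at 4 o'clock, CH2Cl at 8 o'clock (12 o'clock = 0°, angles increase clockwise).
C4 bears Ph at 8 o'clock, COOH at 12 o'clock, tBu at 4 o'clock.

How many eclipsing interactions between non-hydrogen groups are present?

2

Non-H eclipsing pairs: CH3(120°)/tBu(120°); CH2Cl(240°)/Ph(240°) — 2 interactions.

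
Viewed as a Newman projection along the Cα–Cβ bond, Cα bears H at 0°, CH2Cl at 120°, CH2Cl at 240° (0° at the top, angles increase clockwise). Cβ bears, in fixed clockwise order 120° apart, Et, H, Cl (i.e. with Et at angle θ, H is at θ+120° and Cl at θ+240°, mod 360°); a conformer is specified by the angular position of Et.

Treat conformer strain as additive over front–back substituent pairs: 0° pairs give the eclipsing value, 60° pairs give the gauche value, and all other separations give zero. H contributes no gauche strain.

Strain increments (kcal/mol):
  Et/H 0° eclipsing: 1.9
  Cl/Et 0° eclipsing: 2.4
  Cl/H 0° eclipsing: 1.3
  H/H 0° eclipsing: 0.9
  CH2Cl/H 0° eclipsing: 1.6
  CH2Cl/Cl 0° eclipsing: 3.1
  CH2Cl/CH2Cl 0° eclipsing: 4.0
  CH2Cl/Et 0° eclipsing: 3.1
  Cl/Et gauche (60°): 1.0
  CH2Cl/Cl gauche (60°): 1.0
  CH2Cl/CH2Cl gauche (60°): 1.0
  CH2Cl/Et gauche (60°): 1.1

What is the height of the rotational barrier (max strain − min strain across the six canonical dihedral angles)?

Et at 0° is eclipsed. H at 0° is eclipsed with Et at 0° (1.9); CH2Cl at 120° is eclipsed with H at 120° (1.6); CH2Cl at 240° is eclipsed with Cl at 240° (3.1). Total 6.6 kcal/mol.
Et at 60° is staggered. CH2Cl at 120° is gauche with Et at 60° (1.1); CH2Cl at 240° is gauche with Cl at 300° (1.0). Total 2.1 kcal/mol.
Et at 120° is eclipsed. H at 0° is eclipsed with Cl at 0° (1.3); CH2Cl at 120° is eclipsed with Et at 120° (3.1); CH2Cl at 240° is eclipsed with H at 240° (1.6). Total 6.0 kcal/mol.
Et at 180° is staggered. CH2Cl at 120° is gauche with Et at 180° (1.1); CH2Cl at 120° is gauche with Cl at 60° (1.0); CH2Cl at 240° is gauche with Et at 180° (1.1). Total 3.2 kcal/mol.
Et at 240° is eclipsed. H at 0° is eclipsed with H at 0° (0.9); CH2Cl at 120° is eclipsed with Cl at 120° (3.1); CH2Cl at 240° is eclipsed with Et at 240° (3.1). Total 7.1 kcal/mol.
Et at 300° is staggered. CH2Cl at 120° is gauche with Cl at 180° (1.0); CH2Cl at 240° is gauche with Et at 300° (1.1); CH2Cl at 240° is gauche with Cl at 180° (1.0). Total 3.1 kcal/mol.
Max at 240° (7.1 kcal/mol), min at 60° (2.1 kcal/mol); barrier = 5.0 kcal/mol.

5.0 kcal/mol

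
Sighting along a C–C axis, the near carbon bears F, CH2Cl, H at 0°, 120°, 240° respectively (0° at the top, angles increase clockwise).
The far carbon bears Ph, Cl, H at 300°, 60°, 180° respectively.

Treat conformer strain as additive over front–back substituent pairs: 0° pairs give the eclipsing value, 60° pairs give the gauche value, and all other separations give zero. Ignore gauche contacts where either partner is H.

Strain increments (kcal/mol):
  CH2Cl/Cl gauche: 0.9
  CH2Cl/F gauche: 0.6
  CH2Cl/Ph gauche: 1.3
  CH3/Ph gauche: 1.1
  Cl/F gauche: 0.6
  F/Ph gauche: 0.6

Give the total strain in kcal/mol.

2.1 kcal/mol

This conformer is staggered. F at 0° is gauche with Ph at 300° (0.6); F at 0° is gauche with Cl at 60° (0.6); CH2Cl at 120° is gauche with Cl at 60° (0.9). Total 2.1 kcal/mol.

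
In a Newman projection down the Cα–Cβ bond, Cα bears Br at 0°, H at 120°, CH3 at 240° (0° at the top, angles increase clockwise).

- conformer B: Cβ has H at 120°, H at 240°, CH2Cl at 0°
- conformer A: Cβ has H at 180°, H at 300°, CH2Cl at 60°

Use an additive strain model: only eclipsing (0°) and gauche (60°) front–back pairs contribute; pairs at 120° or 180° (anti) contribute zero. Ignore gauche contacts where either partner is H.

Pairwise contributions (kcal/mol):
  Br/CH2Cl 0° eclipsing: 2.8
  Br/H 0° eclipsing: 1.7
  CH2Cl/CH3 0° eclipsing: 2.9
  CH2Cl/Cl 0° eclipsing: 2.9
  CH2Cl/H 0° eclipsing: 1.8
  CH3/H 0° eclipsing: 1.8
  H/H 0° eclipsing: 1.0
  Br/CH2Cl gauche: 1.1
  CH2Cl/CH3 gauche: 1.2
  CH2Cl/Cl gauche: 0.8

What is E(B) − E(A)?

B (eclipsed): Br(0°)/CH2Cl(0°) eclipsed 2.8; H(120°)/H(120°) eclipsed 1.0; CH3(240°)/H(240°) eclipsed 1.8 → 5.6 kcal/mol.
A (staggered): Br(0°)/CH2Cl(60°) gauche 1.1 → 1.1 kcal/mol.
E(B) − E(A) = 5.6 − 1.1 = +4.5 kcal/mol.

+4.5 kcal/mol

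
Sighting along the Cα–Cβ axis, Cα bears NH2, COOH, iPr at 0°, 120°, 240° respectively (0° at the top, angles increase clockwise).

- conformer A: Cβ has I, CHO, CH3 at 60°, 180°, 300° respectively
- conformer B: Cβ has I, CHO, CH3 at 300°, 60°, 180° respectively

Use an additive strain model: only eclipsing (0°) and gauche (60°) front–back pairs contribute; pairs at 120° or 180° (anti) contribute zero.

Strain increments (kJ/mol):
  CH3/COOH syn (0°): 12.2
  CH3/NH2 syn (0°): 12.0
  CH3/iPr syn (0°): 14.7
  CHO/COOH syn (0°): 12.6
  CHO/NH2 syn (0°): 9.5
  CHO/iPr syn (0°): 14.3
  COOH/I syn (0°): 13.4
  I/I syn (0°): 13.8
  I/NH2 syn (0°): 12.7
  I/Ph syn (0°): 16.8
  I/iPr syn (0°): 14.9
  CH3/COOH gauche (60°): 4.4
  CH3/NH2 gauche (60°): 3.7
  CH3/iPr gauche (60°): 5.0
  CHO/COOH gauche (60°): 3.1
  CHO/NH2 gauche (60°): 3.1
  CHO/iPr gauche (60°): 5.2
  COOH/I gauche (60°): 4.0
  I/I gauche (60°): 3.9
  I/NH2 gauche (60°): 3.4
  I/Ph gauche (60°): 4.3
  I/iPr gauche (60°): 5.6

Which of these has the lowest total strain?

A (staggered): NH2–I gauche, NH2–CH3 gauche, COOH–I gauche, COOH–CHO gauche, iPr–CHO gauche, iPr–CH3 gauche; 3.4 + 3.7 + 4.0 + 3.1 + 5.2 + 5.0 = 24.4 kJ/mol.
B (staggered): NH2–I gauche, NH2–CHO gauche, COOH–CHO gauche, COOH–CH3 gauche, iPr–I gauche, iPr–CH3 gauche; 3.4 + 3.1 + 3.1 + 4.4 + 5.6 + 5.0 = 24.6 kJ/mol.
A has the lowest total (24.4 kJ/mol).

A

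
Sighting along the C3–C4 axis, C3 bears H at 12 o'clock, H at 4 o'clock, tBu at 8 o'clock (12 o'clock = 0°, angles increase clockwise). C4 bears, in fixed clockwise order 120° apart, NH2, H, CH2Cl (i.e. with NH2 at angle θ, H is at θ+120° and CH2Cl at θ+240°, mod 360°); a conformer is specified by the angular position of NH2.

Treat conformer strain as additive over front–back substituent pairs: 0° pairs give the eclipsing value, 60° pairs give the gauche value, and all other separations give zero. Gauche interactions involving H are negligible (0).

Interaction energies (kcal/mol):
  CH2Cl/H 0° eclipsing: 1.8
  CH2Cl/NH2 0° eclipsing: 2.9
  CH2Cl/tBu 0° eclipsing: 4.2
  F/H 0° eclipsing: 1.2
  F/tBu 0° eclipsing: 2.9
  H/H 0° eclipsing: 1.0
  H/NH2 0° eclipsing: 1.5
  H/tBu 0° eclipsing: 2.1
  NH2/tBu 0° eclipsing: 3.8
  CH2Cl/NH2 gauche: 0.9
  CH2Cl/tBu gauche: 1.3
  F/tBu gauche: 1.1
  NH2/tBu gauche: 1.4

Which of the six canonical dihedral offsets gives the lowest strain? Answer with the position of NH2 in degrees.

NH2 at 0° (eclipsed): H(0°)/NH2(0°) eclipsed 1.5; H(120°)/H(120°) eclipsed 1.0; tBu(240°)/CH2Cl(240°) eclipsed 4.2 → 6.7 kcal/mol.
NH2 at 60° (staggered): tBu(240°)/CH2Cl(300°) gauche 1.3 → 1.3 kcal/mol.
NH2 at 120° (eclipsed): H(0°)/CH2Cl(0°) eclipsed 1.8; H(120°)/NH2(120°) eclipsed 1.5; tBu(240°)/H(240°) eclipsed 2.1 → 5.4 kcal/mol.
NH2 at 180° (staggered): tBu(240°)/NH2(180°) gauche 1.4 → 1.4 kcal/mol.
NH2 at 240° (eclipsed): H(0°)/H(0°) eclipsed 1.0; H(120°)/CH2Cl(120°) eclipsed 1.8; tBu(240°)/NH2(240°) eclipsed 3.8 → 6.6 kcal/mol.
NH2 at 300° (staggered): tBu(240°)/NH2(300°) gauche 1.4; tBu(240°)/CH2Cl(180°) gauche 1.3 → 2.7 kcal/mol.
The minimum (1.3 kcal/mol) occurs with NH2 at 60°.

60°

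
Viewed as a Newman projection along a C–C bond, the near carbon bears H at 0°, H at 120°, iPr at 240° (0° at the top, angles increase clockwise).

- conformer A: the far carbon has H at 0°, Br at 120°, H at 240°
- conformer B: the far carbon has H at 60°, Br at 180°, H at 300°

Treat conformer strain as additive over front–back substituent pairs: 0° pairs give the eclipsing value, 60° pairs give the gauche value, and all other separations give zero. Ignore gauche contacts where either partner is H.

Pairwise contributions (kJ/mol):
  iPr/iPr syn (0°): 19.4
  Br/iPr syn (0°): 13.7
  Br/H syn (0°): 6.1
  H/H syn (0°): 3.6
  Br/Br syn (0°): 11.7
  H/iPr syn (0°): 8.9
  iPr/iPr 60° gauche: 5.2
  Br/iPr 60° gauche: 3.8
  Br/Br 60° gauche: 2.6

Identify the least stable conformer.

A

A is eclipsed. H at 0° is eclipsed with H at 0° (3.6); H at 120° is eclipsed with Br at 120° (6.1); iPr at 240° is eclipsed with H at 240° (8.9). Total 18.6 kJ/mol.
B is staggered. iPr at 240° is gauche with Br at 180° (3.8). Total 3.8 kJ/mol.
A has the highest total (18.6 kJ/mol).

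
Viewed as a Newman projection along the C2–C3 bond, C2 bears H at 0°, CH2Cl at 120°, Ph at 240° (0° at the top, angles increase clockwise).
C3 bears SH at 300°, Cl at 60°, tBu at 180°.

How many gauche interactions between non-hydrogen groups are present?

Non-H gauche pairs: CH2Cl(120°)/Cl(60°); CH2Cl(120°)/tBu(180°); Ph(240°)/SH(300°); Ph(240°)/tBu(180°) — 4 interactions.

4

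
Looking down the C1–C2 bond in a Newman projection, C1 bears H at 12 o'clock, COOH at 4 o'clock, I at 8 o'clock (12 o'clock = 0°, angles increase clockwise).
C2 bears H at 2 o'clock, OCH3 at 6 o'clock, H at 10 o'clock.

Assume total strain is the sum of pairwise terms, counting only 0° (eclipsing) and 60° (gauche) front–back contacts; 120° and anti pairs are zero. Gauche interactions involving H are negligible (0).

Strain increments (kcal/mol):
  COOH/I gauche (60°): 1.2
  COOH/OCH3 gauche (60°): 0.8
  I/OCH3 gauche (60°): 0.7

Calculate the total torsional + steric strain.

This conformer (staggered): COOH(120°)/OCH3(180°) gauche 0.8; I(240°)/OCH3(180°) gauche 0.7 → 1.5 kcal/mol.

1.5 kcal/mol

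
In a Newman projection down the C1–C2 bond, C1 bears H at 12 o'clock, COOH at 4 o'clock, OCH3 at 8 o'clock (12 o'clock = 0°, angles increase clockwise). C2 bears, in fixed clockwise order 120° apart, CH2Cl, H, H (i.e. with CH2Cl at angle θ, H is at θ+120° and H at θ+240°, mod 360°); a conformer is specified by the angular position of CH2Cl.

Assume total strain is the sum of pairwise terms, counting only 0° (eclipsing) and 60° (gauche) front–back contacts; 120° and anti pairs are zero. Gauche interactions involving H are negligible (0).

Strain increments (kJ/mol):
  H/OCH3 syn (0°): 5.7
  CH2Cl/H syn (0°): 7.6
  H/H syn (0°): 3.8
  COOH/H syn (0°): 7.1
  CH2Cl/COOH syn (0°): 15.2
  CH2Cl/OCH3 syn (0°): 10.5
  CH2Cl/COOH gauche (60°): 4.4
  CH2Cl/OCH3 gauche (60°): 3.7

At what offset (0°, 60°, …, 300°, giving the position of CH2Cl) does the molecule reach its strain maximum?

CH2Cl at 0° (eclipsed): H–CH2Cl eclipsed, COOH–H eclipsed, OCH3–H eclipsed; 7.6 + 7.1 + 5.7 = 20.4 kJ/mol.
CH2Cl at 60° (staggered): COOH–CH2Cl gauche; 4.4 = 4.4 kJ/mol.
CH2Cl at 120° (eclipsed): H–H eclipsed, COOH–CH2Cl eclipsed, OCH3–H eclipsed; 3.8 + 15.2 + 5.7 = 24.7 kJ/mol.
CH2Cl at 180° (staggered): COOH–CH2Cl gauche, OCH3–CH2Cl gauche; 4.4 + 3.7 = 8.1 kJ/mol.
CH2Cl at 240° (eclipsed): H–H eclipsed, COOH–H eclipsed, OCH3–CH2Cl eclipsed; 3.8 + 7.1 + 10.5 = 21.4 kJ/mol.
CH2Cl at 300° (staggered): OCH3–CH2Cl gauche; 3.7 = 3.7 kJ/mol.
The maximum (24.7 kJ/mol) occurs with CH2Cl at 120°.

120°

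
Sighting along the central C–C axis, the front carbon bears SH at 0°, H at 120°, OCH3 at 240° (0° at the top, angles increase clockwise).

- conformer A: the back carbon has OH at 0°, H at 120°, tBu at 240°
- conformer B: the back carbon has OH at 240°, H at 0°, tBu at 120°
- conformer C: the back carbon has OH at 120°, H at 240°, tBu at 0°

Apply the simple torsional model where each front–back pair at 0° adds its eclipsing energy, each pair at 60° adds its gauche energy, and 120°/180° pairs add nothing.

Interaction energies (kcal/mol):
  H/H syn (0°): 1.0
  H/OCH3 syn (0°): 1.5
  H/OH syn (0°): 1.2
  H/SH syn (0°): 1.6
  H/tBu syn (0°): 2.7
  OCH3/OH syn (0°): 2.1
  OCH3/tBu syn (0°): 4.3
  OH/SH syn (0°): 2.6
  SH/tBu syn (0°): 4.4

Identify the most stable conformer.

A (eclipsed): SH–OH eclipsed, H–H eclipsed, OCH3–tBu eclipsed; 2.6 + 1.0 + 4.3 = 7.9 kcal/mol.
B (eclipsed): SH–H eclipsed, H–tBu eclipsed, OCH3–OH eclipsed; 1.6 + 2.7 + 2.1 = 6.4 kcal/mol.
C (eclipsed): SH–tBu eclipsed, H–OH eclipsed, OCH3–H eclipsed; 4.4 + 1.2 + 1.5 = 7.1 kcal/mol.
B has the lowest total (6.4 kcal/mol).

B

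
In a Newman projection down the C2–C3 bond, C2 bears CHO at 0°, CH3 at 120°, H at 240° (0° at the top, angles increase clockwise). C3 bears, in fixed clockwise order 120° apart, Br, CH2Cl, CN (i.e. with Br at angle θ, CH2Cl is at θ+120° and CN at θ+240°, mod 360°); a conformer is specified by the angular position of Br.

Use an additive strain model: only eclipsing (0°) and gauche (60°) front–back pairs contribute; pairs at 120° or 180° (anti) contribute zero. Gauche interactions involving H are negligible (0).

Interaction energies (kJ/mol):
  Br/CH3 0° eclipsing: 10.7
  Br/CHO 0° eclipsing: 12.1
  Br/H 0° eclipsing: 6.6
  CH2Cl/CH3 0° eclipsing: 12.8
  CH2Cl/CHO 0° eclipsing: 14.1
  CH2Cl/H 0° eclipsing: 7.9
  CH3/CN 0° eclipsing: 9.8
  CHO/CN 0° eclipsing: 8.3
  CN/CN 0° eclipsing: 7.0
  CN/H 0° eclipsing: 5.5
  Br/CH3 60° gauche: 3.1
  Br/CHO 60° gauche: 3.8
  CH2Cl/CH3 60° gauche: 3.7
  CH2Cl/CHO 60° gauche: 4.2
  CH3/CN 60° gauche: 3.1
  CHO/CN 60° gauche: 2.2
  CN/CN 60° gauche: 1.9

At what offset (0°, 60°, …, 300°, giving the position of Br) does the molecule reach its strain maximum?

240°

Br at 0° (eclipsed): CHO(0°)/Br(0°) eclipsed 12.1; CH3(120°)/CH2Cl(120°) eclipsed 12.8; H(240°)/CN(240°) eclipsed 5.5 → 30.4 kJ/mol.
Br at 60° (staggered): CHO(0°)/Br(60°) gauche 3.8; CHO(0°)/CN(300°) gauche 2.2; CH3(120°)/Br(60°) gauche 3.1; CH3(120°)/CH2Cl(180°) gauche 3.7 → 12.8 kJ/mol.
Br at 120° (eclipsed): CHO(0°)/CN(0°) eclipsed 8.3; CH3(120°)/Br(120°) eclipsed 10.7; H(240°)/CH2Cl(240°) eclipsed 7.9 → 26.9 kJ/mol.
Br at 180° (staggered): CHO(0°)/CH2Cl(300°) gauche 4.2; CHO(0°)/CN(60°) gauche 2.2; CH3(120°)/Br(180°) gauche 3.1; CH3(120°)/CN(60°) gauche 3.1 → 12.6 kJ/mol.
Br at 240° (eclipsed): CHO(0°)/CH2Cl(0°) eclipsed 14.1; CH3(120°)/CN(120°) eclipsed 9.8; H(240°)/Br(240°) eclipsed 6.6 → 30.5 kJ/mol.
Br at 300° (staggered): CHO(0°)/Br(300°) gauche 3.8; CHO(0°)/CH2Cl(60°) gauche 4.2; CH3(120°)/CH2Cl(60°) gauche 3.7; CH3(120°)/CN(180°) gauche 3.1 → 14.8 kJ/mol.
The maximum (30.5 kJ/mol) occurs with Br at 240°.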